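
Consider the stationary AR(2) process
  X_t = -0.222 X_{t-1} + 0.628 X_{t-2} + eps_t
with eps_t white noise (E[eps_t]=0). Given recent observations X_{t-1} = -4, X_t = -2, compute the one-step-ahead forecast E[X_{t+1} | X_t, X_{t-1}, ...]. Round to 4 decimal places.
E[X_{t+1} \mid \mathcal F_t] = -2.0680

For an AR(p) model X_t = c + sum_i phi_i X_{t-i} + eps_t, the
one-step-ahead conditional mean is
  E[X_{t+1} | X_t, ...] = c + sum_i phi_i X_{t+1-i}.
Substitute known values:
  E[X_{t+1} | ...] = (-0.222) * (-2) + (0.628) * (-4)
                   = -2.0680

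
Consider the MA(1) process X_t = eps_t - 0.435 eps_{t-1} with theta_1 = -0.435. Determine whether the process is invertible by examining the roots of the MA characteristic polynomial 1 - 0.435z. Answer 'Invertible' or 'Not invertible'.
\text{Invertible}

The MA(q) characteristic polynomial is P(z) = 1 - 0.435z.
Invertibility requires all roots to lie outside the unit circle, i.e. |z| > 1 for every root.
This is linear in z: 1 + (-0.435) z = 0  =>  z = -1/(-0.435) = 2.298851,  |z| = 2.298851.
Moduli of all roots: 2.2989.
All moduli strictly greater than 1? Yes.
Verdict: Invertible.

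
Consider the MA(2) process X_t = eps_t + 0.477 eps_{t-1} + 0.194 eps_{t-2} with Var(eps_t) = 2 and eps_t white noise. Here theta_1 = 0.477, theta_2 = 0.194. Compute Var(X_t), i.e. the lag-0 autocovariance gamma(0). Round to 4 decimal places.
\gamma(0) = 2.5303

For an MA(q) process X_t = eps_t + sum_i theta_i eps_{t-i} with
Var(eps_t) = sigma^2, the variance is
  gamma(0) = sigma^2 * (1 + sum_i theta_i^2).
  sum_i theta_i^2 = (0.477)^2 + (0.194)^2 = 0.227529 + 0.037636 = 0.265165.
  gamma(0) = 2 * (1 + 0.265165) = 2 * 1.265165 = 2.53033, which rounds to 2.5303.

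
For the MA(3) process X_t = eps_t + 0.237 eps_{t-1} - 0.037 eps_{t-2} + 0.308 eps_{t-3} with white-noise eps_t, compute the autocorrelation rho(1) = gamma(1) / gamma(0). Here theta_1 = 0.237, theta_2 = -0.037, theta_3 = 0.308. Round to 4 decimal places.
\rho(1) = 0.1882

For an MA(q) process with theta_0 = 1, the autocovariance is
  gamma(k) = sigma^2 * sum_{i=0..q-k} theta_i * theta_{i+k},
and rho(k) = gamma(k) / gamma(0). Sigma^2 cancels.
  numerator   = (1)*(0.237) + (0.237)*(-0.037) + (-0.037)*(0.308) = 0.216835.
  denominator = (1)^2 + (0.237)^2 + (-0.037)^2 + (0.308)^2 = 1.152402.
  rho(1) = 0.216835 / 1.152402 = 0.1882.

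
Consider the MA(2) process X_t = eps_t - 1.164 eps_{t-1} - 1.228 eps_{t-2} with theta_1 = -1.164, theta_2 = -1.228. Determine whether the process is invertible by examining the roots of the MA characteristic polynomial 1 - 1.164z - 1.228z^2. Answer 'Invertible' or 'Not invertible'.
\text{Not invertible}

The MA(q) characteristic polynomial is P(z) = 1 - 1.164z - 1.228z^2.
Invertibility requires all roots to lie outside the unit circle, i.e. |z| > 1 for every root.
Set 1 + (-1.164) z + (-1.228) z^2 = 0, i.e. a z^2 + b z + c = 0 with a = -1.228, b = -1.164, c = 1.
Discriminant D = b^2 - 4ac = (-1.164)^2 - 4*(-1.228)*1 = 1.354896 - (-4.912) = 6.266896.
D >= 0, so the roots are real: z = (-b +/- sqrt(D)) / (2a) = (1.164 +/- 2.503377) / (-2.456).
  z_1 = (1.164 + 2.503377) / (-2.456) = -1.4932,   |z_1| = 1.4932.
  z_2 = (1.164 - 2.503377) / (-2.456) = 0.5453,   |z_2| = 0.5453.
Moduli of all roots: 1.4932, 0.5453.
All moduli strictly greater than 1? No.
Verdict: Not invertible.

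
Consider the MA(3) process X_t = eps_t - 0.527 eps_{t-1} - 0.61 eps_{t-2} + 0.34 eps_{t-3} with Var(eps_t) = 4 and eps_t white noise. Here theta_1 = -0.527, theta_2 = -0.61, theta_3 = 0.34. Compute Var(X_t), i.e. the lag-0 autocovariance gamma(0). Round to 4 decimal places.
\gamma(0) = 7.0617

For an MA(q) process X_t = eps_t + sum_i theta_i eps_{t-i} with
Var(eps_t) = sigma^2, the variance is
  gamma(0) = sigma^2 * (1 + sum_i theta_i^2).
  sum_i theta_i^2 = (-0.527)^2 + (-0.61)^2 + (0.34)^2 = 0.277729 + 0.3721 + 0.1156 = 0.765429.
  gamma(0) = 4 * (1 + 0.765429) = 4 * 1.765429 = 7.061716, which rounds to 7.0617.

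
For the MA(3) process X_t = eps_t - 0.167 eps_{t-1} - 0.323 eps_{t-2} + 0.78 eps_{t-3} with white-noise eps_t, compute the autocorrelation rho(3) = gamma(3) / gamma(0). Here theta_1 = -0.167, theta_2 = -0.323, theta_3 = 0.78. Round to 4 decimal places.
\rho(3) = 0.4481

For an MA(q) process with theta_0 = 1, the autocovariance is
  gamma(k) = sigma^2 * sum_{i=0..q-k} theta_i * theta_{i+k},
and rho(k) = gamma(k) / gamma(0). Sigma^2 cancels.
  numerator   = (1)*(0.78) = 0.78.
  denominator = (1)^2 + (-0.167)^2 + (-0.323)^2 + (0.78)^2 = 1.740618.
  rho(3) = 0.78 / 1.740618 = 0.4481.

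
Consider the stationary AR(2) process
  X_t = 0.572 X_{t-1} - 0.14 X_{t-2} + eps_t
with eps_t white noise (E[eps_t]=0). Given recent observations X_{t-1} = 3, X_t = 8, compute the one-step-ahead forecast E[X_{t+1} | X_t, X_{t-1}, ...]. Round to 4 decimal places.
E[X_{t+1} \mid \mathcal F_t] = 4.1560

For an AR(p) model X_t = c + sum_i phi_i X_{t-i} + eps_t, the
one-step-ahead conditional mean is
  E[X_{t+1} | X_t, ...] = c + sum_i phi_i X_{t+1-i}.
Substitute known values:
  E[X_{t+1} | ...] = (0.572) * (8) + (-0.14) * (3)
                   = 4.1560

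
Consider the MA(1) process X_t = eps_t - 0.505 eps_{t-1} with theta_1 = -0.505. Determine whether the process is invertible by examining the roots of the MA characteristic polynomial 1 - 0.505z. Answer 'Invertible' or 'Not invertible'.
\text{Invertible}

The MA(q) characteristic polynomial is P(z) = 1 - 0.505z.
Invertibility requires all roots to lie outside the unit circle, i.e. |z| > 1 for every root.
This is linear in z: 1 + (-0.505) z = 0  =>  z = -1/(-0.505) = 1.980198,  |z| = 1.980198.
Moduli of all roots: 1.9802.
All moduli strictly greater than 1? Yes.
Verdict: Invertible.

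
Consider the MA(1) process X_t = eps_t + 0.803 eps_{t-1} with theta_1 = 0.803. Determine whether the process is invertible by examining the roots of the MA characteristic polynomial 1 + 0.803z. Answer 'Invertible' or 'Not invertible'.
\text{Invertible}

The MA(q) characteristic polynomial is P(z) = 1 + 0.803z.
Invertibility requires all roots to lie outside the unit circle, i.e. |z| > 1 for every root.
This is linear in z: 1 + (0.803) z = 0  =>  z = -1/(0.803) = -1.24533,  |z| = 1.24533.
Moduli of all roots: 1.2453.
All moduli strictly greater than 1? Yes.
Verdict: Invertible.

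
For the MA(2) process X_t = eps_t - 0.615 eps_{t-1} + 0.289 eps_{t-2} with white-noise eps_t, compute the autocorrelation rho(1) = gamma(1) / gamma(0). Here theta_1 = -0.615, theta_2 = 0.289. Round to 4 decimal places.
\rho(1) = -0.5423

For an MA(q) process with theta_0 = 1, the autocovariance is
  gamma(k) = sigma^2 * sum_{i=0..q-k} theta_i * theta_{i+k},
and rho(k) = gamma(k) / gamma(0). Sigma^2 cancels.
  numerator   = (1)*(-0.615) + (-0.615)*(0.289) = -0.792735.
  denominator = (1)^2 + (-0.615)^2 + (0.289)^2 = 1.461746.
  rho(1) = -0.792735 / 1.461746 = -0.5423.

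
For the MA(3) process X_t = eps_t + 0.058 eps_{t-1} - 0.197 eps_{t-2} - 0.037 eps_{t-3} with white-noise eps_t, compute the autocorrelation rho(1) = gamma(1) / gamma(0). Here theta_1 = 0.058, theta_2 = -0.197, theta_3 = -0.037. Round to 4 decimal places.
\rho(1) = 0.0516

For an MA(q) process with theta_0 = 1, the autocovariance is
  gamma(k) = sigma^2 * sum_{i=0..q-k} theta_i * theta_{i+k},
and rho(k) = gamma(k) / gamma(0). Sigma^2 cancels.
  numerator   = (1)*(0.058) + (0.058)*(-0.197) + (-0.197)*(-0.037) = 0.053863.
  denominator = (1)^2 + (0.058)^2 + (-0.197)^2 + (-0.037)^2 = 1.043542.
  rho(1) = 0.053863 / 1.043542 = 0.0516.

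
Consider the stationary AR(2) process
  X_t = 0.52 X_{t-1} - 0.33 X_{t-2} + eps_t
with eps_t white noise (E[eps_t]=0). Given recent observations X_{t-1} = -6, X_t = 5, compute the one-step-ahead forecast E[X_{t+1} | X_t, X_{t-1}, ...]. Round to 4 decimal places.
E[X_{t+1} \mid \mathcal F_t] = 4.5800

For an AR(p) model X_t = c + sum_i phi_i X_{t-i} + eps_t, the
one-step-ahead conditional mean is
  E[X_{t+1} | X_t, ...] = c + sum_i phi_i X_{t+1-i}.
Substitute known values:
  E[X_{t+1} | ...] = (0.52) * (5) + (-0.33) * (-6)
                   = 4.5800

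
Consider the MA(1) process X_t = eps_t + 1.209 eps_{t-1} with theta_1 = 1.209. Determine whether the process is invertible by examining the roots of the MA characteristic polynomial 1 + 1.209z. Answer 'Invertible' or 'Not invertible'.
\text{Not invertible}

The MA(q) characteristic polynomial is P(z) = 1 + 1.209z.
Invertibility requires all roots to lie outside the unit circle, i.e. |z| > 1 for every root.
This is linear in z: 1 + (1.209) z = 0  =>  z = -1/(1.209) = -0.82713,  |z| = 0.82713.
Moduli of all roots: 0.8271.
All moduli strictly greater than 1? No.
Verdict: Not invertible.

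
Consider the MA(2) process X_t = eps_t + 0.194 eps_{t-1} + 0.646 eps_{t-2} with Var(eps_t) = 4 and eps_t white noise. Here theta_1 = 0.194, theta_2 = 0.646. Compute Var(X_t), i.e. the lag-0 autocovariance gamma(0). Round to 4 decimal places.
\gamma(0) = 5.8198

For an MA(q) process X_t = eps_t + sum_i theta_i eps_{t-i} with
Var(eps_t) = sigma^2, the variance is
  gamma(0) = sigma^2 * (1 + sum_i theta_i^2).
  sum_i theta_i^2 = (0.194)^2 + (0.646)^2 = 0.037636 + 0.417316 = 0.454952.
  gamma(0) = 4 * (1 + 0.454952) = 4 * 1.454952 = 5.819808, which rounds to 5.8198.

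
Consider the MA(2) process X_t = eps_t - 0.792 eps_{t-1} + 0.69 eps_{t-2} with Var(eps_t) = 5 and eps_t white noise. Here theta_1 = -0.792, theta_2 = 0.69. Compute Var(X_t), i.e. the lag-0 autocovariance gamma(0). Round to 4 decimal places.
\gamma(0) = 10.5168

For an MA(q) process X_t = eps_t + sum_i theta_i eps_{t-i} with
Var(eps_t) = sigma^2, the variance is
  gamma(0) = sigma^2 * (1 + sum_i theta_i^2).
  sum_i theta_i^2 = (-0.792)^2 + (0.69)^2 = 0.627264 + 0.4761 = 1.103364.
  gamma(0) = 5 * (1 + 1.103364) = 5 * 2.103364 = 10.51682, which rounds to 10.5168.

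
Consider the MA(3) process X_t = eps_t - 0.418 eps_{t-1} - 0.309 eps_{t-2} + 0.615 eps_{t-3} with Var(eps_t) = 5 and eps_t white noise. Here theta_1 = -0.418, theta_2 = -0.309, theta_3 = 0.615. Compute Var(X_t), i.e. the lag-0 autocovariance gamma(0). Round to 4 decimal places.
\gamma(0) = 8.2422

For an MA(q) process X_t = eps_t + sum_i theta_i eps_{t-i} with
Var(eps_t) = sigma^2, the variance is
  gamma(0) = sigma^2 * (1 + sum_i theta_i^2).
  sum_i theta_i^2 = (-0.418)^2 + (-0.309)^2 + (0.615)^2 = 0.174724 + 0.095481 + 0.378225 = 0.64843.
  gamma(0) = 5 * (1 + 0.64843) = 5 * 1.64843 = 8.24215, which rounds to 8.2422.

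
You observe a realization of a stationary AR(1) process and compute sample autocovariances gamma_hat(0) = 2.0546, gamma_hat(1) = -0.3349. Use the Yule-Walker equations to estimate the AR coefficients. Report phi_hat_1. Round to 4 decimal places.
\hat\phi_{1} = -0.1630

The Yule-Walker equations for an AR(p) process read, in matrix form,
  Gamma_p phi = r_p,   with   (Gamma_p)_{ij} = gamma(|i - j|),
                       (r_p)_i = gamma(i),   i,j = 1..p.
Substitute the sample gammas (Toeplitz matrix and right-hand side of size 1):
  Gamma_p = [[2.0546]]
  r_p     = [-0.3349]
With p = 1 this is the single equation gamma(0) phi_1 = gamma(1):
  phi_hat_1 = gamma(1) / gamma(0) = -0.3349 / 2.0546 = -0.1630.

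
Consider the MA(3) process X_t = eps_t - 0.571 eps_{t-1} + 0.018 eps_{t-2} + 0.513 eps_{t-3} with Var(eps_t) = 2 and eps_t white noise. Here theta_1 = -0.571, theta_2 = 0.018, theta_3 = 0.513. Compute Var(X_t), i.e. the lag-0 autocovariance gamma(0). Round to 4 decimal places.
\gamma(0) = 3.1791

For an MA(q) process X_t = eps_t + sum_i theta_i eps_{t-i} with
Var(eps_t) = sigma^2, the variance is
  gamma(0) = sigma^2 * (1 + sum_i theta_i^2).
  sum_i theta_i^2 = (-0.571)^2 + (0.018)^2 + (0.513)^2 = 0.326041 + 0.000324 + 0.263169 = 0.589534.
  gamma(0) = 2 * (1 + 0.589534) = 2 * 1.589534 = 3.179068, which rounds to 3.1791.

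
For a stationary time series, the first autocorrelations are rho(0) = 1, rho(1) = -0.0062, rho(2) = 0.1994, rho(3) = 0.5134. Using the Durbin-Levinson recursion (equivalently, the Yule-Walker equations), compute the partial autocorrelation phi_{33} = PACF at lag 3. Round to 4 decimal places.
\phi_{33} = 0.5370

The PACF at lag k is phi_{kk}, the last component of the solution
to the Yule-Walker system G_k phi = r_k where
  (G_k)_{ij} = rho(|i - j|), (r_k)_i = rho(i), i,j = 1..k.
Equivalently, Durbin-Levinson gives phi_{kk} iteratively:
  phi_{11} = rho(1)
  phi_{kk} = [rho(k) - sum_{j=1..k-1} phi_{k-1,j} rho(k-j)]
            / [1 - sum_{j=1..k-1} phi_{k-1,j} rho(j)],
  phi_{k,j} = phi_{k-1,j} - phi_{kk} phi_{k-1,k-j},  j = 1..k-1.
Step k = 1:
  phi_11 = rho(1) = -0.0062.
Step k = 2:
  phi_22 = [rho(2) - phi_11 rho(1)] / [1 - phi_11 rho(1)] = [0.1994 - (-0.0062)(-0.0062)] / [1 - (-0.0062)(-0.0062)]
         = 0.19936156 / 0.99996156 = 0.199369.
  Update: phi_21 = phi_11 - phi_22 phi_11 = -0.0062 - (0.199369)(-0.0062) = -0.004964.
Step k = 3:
  phi_33 = [rho(3) - phi_21 rho(2) - phi_22 rho(1)] / [1 - phi_21 rho(1) - phi_22 rho(2)]
    numerator   = 0.5134 - (-0.004964)(0.1994) - (0.199369)(-0.0062) = 0.51562589
    denominator = 1 - (-0.004964)(-0.0062) - (0.199369)(0.1994) = 0.960215
  phi_33 = 0.51562589 / 0.960215 = 0.537.
Therefore phi_{33} = 0.5370.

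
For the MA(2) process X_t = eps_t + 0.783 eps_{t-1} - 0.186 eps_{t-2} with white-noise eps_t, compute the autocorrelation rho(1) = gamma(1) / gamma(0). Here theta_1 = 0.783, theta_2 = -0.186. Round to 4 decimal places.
\rho(1) = 0.3868

For an MA(q) process with theta_0 = 1, the autocovariance is
  gamma(k) = sigma^2 * sum_{i=0..q-k} theta_i * theta_{i+k},
and rho(k) = gamma(k) / gamma(0). Sigma^2 cancels.
  numerator   = (1)*(0.783) + (0.783)*(-0.186) = 0.637362.
  denominator = (1)^2 + (0.783)^2 + (-0.186)^2 = 1.647685.
  rho(1) = 0.637362 / 1.647685 = 0.3868.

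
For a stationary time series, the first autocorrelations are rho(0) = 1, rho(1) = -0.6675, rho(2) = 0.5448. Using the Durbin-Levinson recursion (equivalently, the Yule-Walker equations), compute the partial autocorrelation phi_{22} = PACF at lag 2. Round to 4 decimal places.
\phi_{22} = 0.1790

The PACF at lag k is phi_{kk}, the last component of the solution
to the Yule-Walker system G_k phi = r_k where
  (G_k)_{ij} = rho(|i - j|), (r_k)_i = rho(i), i,j = 1..k.
Equivalently, Durbin-Levinson gives phi_{kk} iteratively:
  phi_{11} = rho(1)
  phi_{kk} = [rho(k) - sum_{j=1..k-1} phi_{k-1,j} rho(k-j)]
            / [1 - sum_{j=1..k-1} phi_{k-1,j} rho(j)],
  phi_{k,j} = phi_{k-1,j} - phi_{kk} phi_{k-1,k-j},  j = 1..k-1.
Step k = 1:
  phi_11 = rho(1) = -0.6675.
Step k = 2:
  phi_22 = [rho(2) - phi_11 rho(1)] / [1 - phi_11 rho(1)] = [0.5448 - (-0.6675)(-0.6675)] / [1 - (-0.6675)(-0.6675)]
         = 0.09924375 / 0.55444375 = 0.179.
Therefore phi_{22} = 0.1790.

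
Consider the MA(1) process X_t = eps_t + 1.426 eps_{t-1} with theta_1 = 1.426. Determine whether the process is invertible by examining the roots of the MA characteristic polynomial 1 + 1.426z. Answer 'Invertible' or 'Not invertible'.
\text{Not invertible}

The MA(q) characteristic polynomial is P(z) = 1 + 1.426z.
Invertibility requires all roots to lie outside the unit circle, i.e. |z| > 1 for every root.
This is linear in z: 1 + (1.426) z = 0  =>  z = -1/(1.426) = -0.701262,  |z| = 0.701262.
Moduli of all roots: 0.7013.
All moduli strictly greater than 1? No.
Verdict: Not invertible.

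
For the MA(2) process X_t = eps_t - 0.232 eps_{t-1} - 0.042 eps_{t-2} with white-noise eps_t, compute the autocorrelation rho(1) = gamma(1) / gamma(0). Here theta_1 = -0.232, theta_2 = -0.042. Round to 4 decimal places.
\rho(1) = -0.2106

For an MA(q) process with theta_0 = 1, the autocovariance is
  gamma(k) = sigma^2 * sum_{i=0..q-k} theta_i * theta_{i+k},
and rho(k) = gamma(k) / gamma(0). Sigma^2 cancels.
  numerator   = (1)*(-0.232) + (-0.232)*(-0.042) = -0.222256.
  denominator = (1)^2 + (-0.232)^2 + (-0.042)^2 = 1.055588.
  rho(1) = -0.222256 / 1.055588 = -0.2106.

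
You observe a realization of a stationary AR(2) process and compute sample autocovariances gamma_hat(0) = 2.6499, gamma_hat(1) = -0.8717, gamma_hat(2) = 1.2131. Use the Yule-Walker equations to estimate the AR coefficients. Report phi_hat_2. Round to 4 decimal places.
\hat\phi_{2} = 0.3920

The Yule-Walker equations for an AR(p) process read, in matrix form,
  Gamma_p phi = r_p,   with   (Gamma_p)_{ij} = gamma(|i - j|),
                       (r_p)_i = gamma(i),   i,j = 1..p.
Substitute the sample gammas (Toeplitz matrix and right-hand side of size 2):
  Gamma_p = [[2.6499, -0.8717], [-0.8717, 2.6499]]
  r_p     = [-0.8717, 1.2131]
Written out:
  2.6499 phi_1 - 0.8717 phi_2 = -0.8717
  -0.8717 phi_1 + 2.6499 phi_2 = 1.2131
Solve by Cramer's rule:
  det = gamma(0)^2 - gamma(1)^2 = (2.6499)^2 - (-0.8717)^2 = 7.02197001 - 0.75986089 = 6.26210912
  phi_hat_1 = [gamma(1) gamma(0) - gamma(1) gamma(2)] / det = [(-0.8717)(2.6499) - (-0.8717)(1.2131)] / 6.26210912 = -1.25245856 / 6.26210912 = -0.2
  phi_hat_2 = [gamma(0) gamma(2) - gamma(1)^2] / det = [(2.6499)(1.2131) - (-0.8717)^2] / 6.26210912 = 2.4547328 / 6.26210912 = 0.392
So phi_hat = [-0.2000, 0.3920].
Therefore phi_hat_2 = 0.3920.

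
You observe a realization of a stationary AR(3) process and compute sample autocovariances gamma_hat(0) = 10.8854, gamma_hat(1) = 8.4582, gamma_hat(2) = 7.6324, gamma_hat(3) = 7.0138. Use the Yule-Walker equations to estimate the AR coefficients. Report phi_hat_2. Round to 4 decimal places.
\hat\phi_{2} = 0.1790

The Yule-Walker equations for an AR(p) process read, in matrix form,
  Gamma_p phi = r_p,   with   (Gamma_p)_{ij} = gamma(|i - j|),
                       (r_p)_i = gamma(i),   i,j = 1..p.
Substitute the sample gammas (Toeplitz matrix and right-hand side of size 3):
  Gamma_p = [[10.8854, 8.4582, 7.6324], [8.4582, 10.8854, 8.4582], [7.6324, 8.4582, 10.8854]]
  r_p     = [8.4582, 7.6324, 7.0138]
Written out (R1..R3):
  (R1) 10.8854 phi_1 + 8.4582 phi_2 + 7.6324 phi_3 = 8.4582
  (R2) 8.4582 phi_1 + 10.8854 phi_2 + 8.4582 phi_3 = 7.6324
  (R3) 7.6324 phi_1 + 8.4582 phi_2 + 10.8854 phi_3 = 7.0138
Gaussian elimination:
  R2 <- R2 - (8.4582/10.8854) R1 = R2 - (0.777022) R1:  4.313189 phi_2 + 2.527654 phi_3 = 1.060189
  R3 <- R3 - (7.6324/10.8854) R1 = R3 - (0.701159) R1:  2.527654 phi_2 + 5.533871 phi_3 = 1.083254
  R3 <- R3 - (2.527654/4.313189) R2 = R3 - (0.586029) R2:  4.052593 phi_3 = 0.461953
Back-substitution:
  phi_hat_3 = 0.461953 / 4.052593 = 0.113989
  phi_hat_2 = (1.060189 - (2.527654)(0.113989)) / 4.313189 = 0.179001
  phi_hat_1 = (8.4582 - (8.4582)(0.179001) - (7.6324)(0.113989)) / 10.8854 = 0.55801
So phi_hat = [0.5580, 0.1790, 0.1140].
Therefore phi_hat_2 = 0.1790.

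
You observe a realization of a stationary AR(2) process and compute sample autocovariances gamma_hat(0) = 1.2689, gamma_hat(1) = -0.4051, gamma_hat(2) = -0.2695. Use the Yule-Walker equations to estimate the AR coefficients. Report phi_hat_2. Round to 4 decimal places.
\hat\phi_{2} = -0.3500

The Yule-Walker equations for an AR(p) process read, in matrix form,
  Gamma_p phi = r_p,   with   (Gamma_p)_{ij} = gamma(|i - j|),
                       (r_p)_i = gamma(i),   i,j = 1..p.
Substitute the sample gammas (Toeplitz matrix and right-hand side of size 2):
  Gamma_p = [[1.2689, -0.4051], [-0.4051, 1.2689]]
  r_p     = [-0.4051, -0.2695]
Written out:
  1.2689 phi_1 - 0.4051 phi_2 = -0.4051
  -0.4051 phi_1 + 1.2689 phi_2 = -0.2695
Solve by Cramer's rule:
  det = gamma(0)^2 - gamma(1)^2 = (1.2689)^2 - (-0.4051)^2 = 1.61010721 - 0.16410601 = 1.4460012
  phi_hat_1 = [gamma(1) gamma(0) - gamma(1) gamma(2)] / det = [(-0.4051)(1.2689) - (-0.4051)(-0.2695)] / 1.4460012 = -0.62320584 / 1.4460012 = -0.431
  phi_hat_2 = [gamma(0) gamma(2) - gamma(1)^2] / det = [(1.2689)(-0.2695) - (-0.4051)^2] / 1.4460012 = -0.50607456 / 1.4460012 = -0.35
So phi_hat = [-0.4310, -0.3500].
Therefore phi_hat_2 = -0.3500.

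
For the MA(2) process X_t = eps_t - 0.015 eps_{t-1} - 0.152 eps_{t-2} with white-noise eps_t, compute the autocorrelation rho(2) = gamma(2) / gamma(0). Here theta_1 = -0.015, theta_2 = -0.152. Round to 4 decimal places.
\rho(2) = -0.1485

For an MA(q) process with theta_0 = 1, the autocovariance is
  gamma(k) = sigma^2 * sum_{i=0..q-k} theta_i * theta_{i+k},
and rho(k) = gamma(k) / gamma(0). Sigma^2 cancels.
  numerator   = (1)*(-0.152) = -0.152.
  denominator = (1)^2 + (-0.015)^2 + (-0.152)^2 = 1.023329.
  rho(2) = -0.152 / 1.023329 = -0.1485.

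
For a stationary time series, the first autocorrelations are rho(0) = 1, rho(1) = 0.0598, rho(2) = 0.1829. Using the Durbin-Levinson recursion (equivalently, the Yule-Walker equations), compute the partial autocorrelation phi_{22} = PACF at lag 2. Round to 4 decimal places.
\phi_{22} = 0.1800

The PACF at lag k is phi_{kk}, the last component of the solution
to the Yule-Walker system G_k phi = r_k where
  (G_k)_{ij} = rho(|i - j|), (r_k)_i = rho(i), i,j = 1..k.
Equivalently, Durbin-Levinson gives phi_{kk} iteratively:
  phi_{11} = rho(1)
  phi_{kk} = [rho(k) - sum_{j=1..k-1} phi_{k-1,j} rho(k-j)]
            / [1 - sum_{j=1..k-1} phi_{k-1,j} rho(j)],
  phi_{k,j} = phi_{k-1,j} - phi_{kk} phi_{k-1,k-j},  j = 1..k-1.
Step k = 1:
  phi_11 = rho(1) = 0.0598.
Step k = 2:
  phi_22 = [rho(2) - phi_11 rho(1)] / [1 - phi_11 rho(1)] = [0.1829 - (0.0598)(0.0598)] / [1 - (0.0598)(0.0598)]
         = 0.17932396 / 0.99642396 = 0.18.
Therefore phi_{22} = 0.1800.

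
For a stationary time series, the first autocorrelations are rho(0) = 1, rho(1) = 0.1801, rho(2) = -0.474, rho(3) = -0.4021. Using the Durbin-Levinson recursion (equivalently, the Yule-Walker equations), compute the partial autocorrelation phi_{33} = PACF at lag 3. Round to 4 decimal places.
\phi_{33} = -0.2531

The PACF at lag k is phi_{kk}, the last component of the solution
to the Yule-Walker system G_k phi = r_k where
  (G_k)_{ij} = rho(|i - j|), (r_k)_i = rho(i), i,j = 1..k.
Equivalently, Durbin-Levinson gives phi_{kk} iteratively:
  phi_{11} = rho(1)
  phi_{kk} = [rho(k) - sum_{j=1..k-1} phi_{k-1,j} rho(k-j)]
            / [1 - sum_{j=1..k-1} phi_{k-1,j} rho(j)],
  phi_{k,j} = phi_{k-1,j} - phi_{kk} phi_{k-1,k-j},  j = 1..k-1.
Step k = 1:
  phi_11 = rho(1) = 0.1801.
Step k = 2:
  phi_22 = [rho(2) - phi_11 rho(1)] / [1 - phi_11 rho(1)] = [-0.474 - (0.1801)(0.1801)] / [1 - (0.1801)(0.1801)]
         = -0.50643601 / 0.96756399 = -0.523413.
  Update: phi_21 = phi_11 - phi_22 phi_11 = 0.1801 - (-0.523413)(0.1801) = 0.274367.
Step k = 3:
  phi_33 = [rho(3) - phi_21 rho(2) - phi_22 rho(1)] / [1 - phi_21 rho(1) - phi_22 rho(2)]
    numerator   = -0.4021 - (0.274367)(-0.474) - (-0.523413)(0.1801) = -0.17778339
    denominator = 1 - (0.274367)(0.1801) - (-0.523413)(-0.474) = 0.70248857
  phi_33 = -0.17778339 / 0.70248857 = -0.2531.
Therefore phi_{33} = -0.2531.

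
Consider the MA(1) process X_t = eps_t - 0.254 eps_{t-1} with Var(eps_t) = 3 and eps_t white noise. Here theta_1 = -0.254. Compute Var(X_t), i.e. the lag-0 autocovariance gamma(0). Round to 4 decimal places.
\gamma(0) = 3.1935

For an MA(q) process X_t = eps_t + sum_i theta_i eps_{t-i} with
Var(eps_t) = sigma^2, the variance is
  gamma(0) = sigma^2 * (1 + sum_i theta_i^2).
  sum_i theta_i^2 = (-0.254)^2 = 0.064516.
  gamma(0) = 3 * (1 + 0.064516) = 3 * 1.064516 = 3.193548, which rounds to 3.1935.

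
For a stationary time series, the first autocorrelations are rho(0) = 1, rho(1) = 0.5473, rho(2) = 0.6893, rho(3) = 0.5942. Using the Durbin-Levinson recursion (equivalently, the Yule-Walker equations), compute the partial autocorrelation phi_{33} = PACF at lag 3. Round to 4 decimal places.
\phi_{33} = 0.2530

The PACF at lag k is phi_{kk}, the last component of the solution
to the Yule-Walker system G_k phi = r_k where
  (G_k)_{ij} = rho(|i - j|), (r_k)_i = rho(i), i,j = 1..k.
Equivalently, Durbin-Levinson gives phi_{kk} iteratively:
  phi_{11} = rho(1)
  phi_{kk} = [rho(k) - sum_{j=1..k-1} phi_{k-1,j} rho(k-j)]
            / [1 - sum_{j=1..k-1} phi_{k-1,j} rho(j)],
  phi_{k,j} = phi_{k-1,j} - phi_{kk} phi_{k-1,k-j},  j = 1..k-1.
Step k = 1:
  phi_11 = rho(1) = 0.5473.
Step k = 2:
  phi_22 = [rho(2) - phi_11 rho(1)] / [1 - phi_11 rho(1)] = [0.6893 - (0.5473)(0.5473)] / [1 - (0.5473)(0.5473)]
         = 0.38976271 / 0.70046271 = 0.556436.
  Update: phi_21 = phi_11 - phi_22 phi_11 = 0.5473 - (0.556436)(0.5473) = 0.242763.
Step k = 3:
  phi_33 = [rho(3) - phi_21 rho(2) - phi_22 rho(1)] / [1 - phi_21 rho(1) - phi_22 rho(2)]
    numerator   = 0.5942 - (0.242763)(0.6893) - (0.556436)(0.5473) = 0.12232632
    denominator = 1 - (0.242763)(0.5473) - (0.556436)(0.6893) = 0.48358468
  phi_33 = 0.12232632 / 0.48358468 = 0.253.
Therefore phi_{33} = 0.2530.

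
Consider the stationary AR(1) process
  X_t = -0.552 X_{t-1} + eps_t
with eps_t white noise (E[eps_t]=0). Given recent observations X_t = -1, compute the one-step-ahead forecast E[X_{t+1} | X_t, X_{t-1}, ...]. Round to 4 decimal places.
E[X_{t+1} \mid \mathcal F_t] = 0.5520

For an AR(p) model X_t = c + sum_i phi_i X_{t-i} + eps_t, the
one-step-ahead conditional mean is
  E[X_{t+1} | X_t, ...] = c + sum_i phi_i X_{t+1-i}.
Substitute known values:
  E[X_{t+1} | ...] = (-0.552) * (-1)
                   = 0.5520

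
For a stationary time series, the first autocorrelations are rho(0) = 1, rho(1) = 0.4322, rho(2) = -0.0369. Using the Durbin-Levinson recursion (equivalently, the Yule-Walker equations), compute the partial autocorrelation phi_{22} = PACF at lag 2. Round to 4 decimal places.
\phi_{22} = -0.2751

The PACF at lag k is phi_{kk}, the last component of the solution
to the Yule-Walker system G_k phi = r_k where
  (G_k)_{ij} = rho(|i - j|), (r_k)_i = rho(i), i,j = 1..k.
Equivalently, Durbin-Levinson gives phi_{kk} iteratively:
  phi_{11} = rho(1)
  phi_{kk} = [rho(k) - sum_{j=1..k-1} phi_{k-1,j} rho(k-j)]
            / [1 - sum_{j=1..k-1} phi_{k-1,j} rho(j)],
  phi_{k,j} = phi_{k-1,j} - phi_{kk} phi_{k-1,k-j},  j = 1..k-1.
Step k = 1:
  phi_11 = rho(1) = 0.4322.
Step k = 2:
  phi_22 = [rho(2) - phi_11 rho(1)] / [1 - phi_11 rho(1)] = [-0.0369 - (0.4322)(0.4322)] / [1 - (0.4322)(0.4322)]
         = -0.22369684 / 0.81320316 = -0.2751.
Therefore phi_{22} = -0.2751.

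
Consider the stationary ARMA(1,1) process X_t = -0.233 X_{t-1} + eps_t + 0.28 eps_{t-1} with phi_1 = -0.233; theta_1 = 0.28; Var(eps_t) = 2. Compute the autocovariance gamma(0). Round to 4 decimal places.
\gamma(0) = 2.0047

Multiply the model equation by X_{t-k} and take expectations. With theta_0 = psi_0 = 1 and psi_j the MA(infinity) weights, this gives
  gamma(k) - sum_i phi_i gamma(k-i) = c_k,
  c_k = sigma^2 * sum_{j=k..q} theta_j psi_{j-k}   (c_k = 0 for k > q),
using gamma(-m) = gamma(m).
psi-weights needed (psi_j = theta_j + sum_i phi_i psi_{j-i}):
  psi_1 = theta_1 + phi_1 = 0.28 + (-0.233) = 0.047
Right-hand sides:
  c_0 = sigma^2 (1 + theta_1 psi_1) = 2 * (1 + (0.28)(0.047)) = 2 * 1.01316 = 2.02632
  c_1 = sigma^2 theta_1 = 2 * (0.28) = 0.56
  c_2 = 0
Equations for k = 0 and k = 1 (AR order 1):
  gamma(0) = phi_1 gamma(1) + c_0
  gamma(1) = phi_1 gamma(0) + c_1
Substituting the second into the first: gamma(0) (1 - phi_1^2) = c_0 + phi_1 c_1, so
  gamma(0) = (c_0 + phi_1 c_1) / (1 - phi_1^2) = (2.02632 + (-0.233)(0.56)) / (1 - (-0.233)^2) = 1.89584 / 0.945711 = 2.004672.
Therefore gamma(0) = 2.0047 (to 4 decimal places).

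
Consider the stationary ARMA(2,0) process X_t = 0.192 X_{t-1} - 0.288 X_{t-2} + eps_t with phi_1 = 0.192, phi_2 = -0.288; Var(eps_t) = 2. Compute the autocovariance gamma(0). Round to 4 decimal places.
\gamma(0) = 2.2305

Multiply the model equation by X_{t-k} and take expectations. With theta_0 = psi_0 = 1 and psi_j the MA(infinity) weights, this gives
  gamma(k) - sum_i phi_i gamma(k-i) = c_k,
  c_k = sigma^2 * sum_{j=k..q} theta_j psi_{j-k}   (c_k = 0 for k > q),
using gamma(-m) = gamma(m).
Pure AR (q = 0): c_0 = sigma^2 = 2, c_k = 0 for k >= 1.
Equations for k = 0, 1, 2 (AR order 2, c_2 = 0):
  (E0) gamma(0) = phi_1 gamma(1) + phi_2 gamma(2) + c_0
  (E1) gamma(1) = phi_1 gamma(0) + phi_2 gamma(1) + c_1
  (E2) gamma(2) = phi_1 gamma(1) + phi_2 gamma(0)
From (E1): gamma(1) = A gamma(0) + B with
  A = phi_1 / (1 - phi_2) = 0.192 / 1.288 = 0.149068,   B = c_1 / (1 - phi_2) = 0 / 1.288 = 0.
Insert (E2) into (E0): gamma(0) (1 - phi_2^2) = phi_1 (1 + phi_2) gamma(1) + c_0.
  phi_1 (1 + phi_2) = (0.192)(0.712) = 0.136704,   1 - phi_2^2 = 0.917056.
Replace gamma(1) by A gamma(0) + B and collect gamma(0):
  gamma(0) [0.917056 - (0.136704)(0.149068)] = c_0 = 2
  gamma(0) * 0.896678 = 2
  gamma(0) = 2 / 0.896678 = 2.230456.
Therefore gamma(0) = 2.2305 (to 4 decimal places).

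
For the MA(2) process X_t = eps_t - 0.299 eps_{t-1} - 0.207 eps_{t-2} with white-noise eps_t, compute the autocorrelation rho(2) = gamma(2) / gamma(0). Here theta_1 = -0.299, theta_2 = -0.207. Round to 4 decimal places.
\rho(2) = -0.1828

For an MA(q) process with theta_0 = 1, the autocovariance is
  gamma(k) = sigma^2 * sum_{i=0..q-k} theta_i * theta_{i+k},
and rho(k) = gamma(k) / gamma(0). Sigma^2 cancels.
  numerator   = (1)*(-0.207) = -0.207.
  denominator = (1)^2 + (-0.299)^2 + (-0.207)^2 = 1.13225.
  rho(2) = -0.207 / 1.13225 = -0.1828.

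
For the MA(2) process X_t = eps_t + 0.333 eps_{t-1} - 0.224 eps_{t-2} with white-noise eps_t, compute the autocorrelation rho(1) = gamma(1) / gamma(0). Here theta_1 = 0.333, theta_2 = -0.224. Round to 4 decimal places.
\rho(1) = 0.2226

For an MA(q) process with theta_0 = 1, the autocovariance is
  gamma(k) = sigma^2 * sum_{i=0..q-k} theta_i * theta_{i+k},
and rho(k) = gamma(k) / gamma(0). Sigma^2 cancels.
  numerator   = (1)*(0.333) + (0.333)*(-0.224) = 0.258408.
  denominator = (1)^2 + (0.333)^2 + (-0.224)^2 = 1.161065.
  rho(1) = 0.258408 / 1.161065 = 0.2226.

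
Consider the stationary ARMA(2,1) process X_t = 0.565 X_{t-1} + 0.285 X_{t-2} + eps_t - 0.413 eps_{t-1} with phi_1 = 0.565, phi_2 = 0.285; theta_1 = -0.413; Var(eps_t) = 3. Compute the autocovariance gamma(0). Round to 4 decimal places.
\gamma(0) = 4.5023

Multiply the model equation by X_{t-k} and take expectations. With theta_0 = psi_0 = 1 and psi_j the MA(infinity) weights, this gives
  gamma(k) - sum_i phi_i gamma(k-i) = c_k,
  c_k = sigma^2 * sum_{j=k..q} theta_j psi_{j-k}   (c_k = 0 for k > q),
using gamma(-m) = gamma(m).
psi-weights needed (psi_j = theta_j + sum_i phi_i psi_{j-i}):
  psi_1 = theta_1 + phi_1 = -0.413 + (0.565) = 0.152
Right-hand sides:
  c_0 = sigma^2 (1 + theta_1 psi_1) = 3 * (1 + (-0.413)(0.152)) = 3 * 0.937224 = 2.811672
  c_1 = sigma^2 theta_1 = 3 * (-0.413) = -1.239
  c_2 = 0
Equations for k = 0, 1, 2 (AR order 2, c_2 = 0):
  (E0) gamma(0) = phi_1 gamma(1) + phi_2 gamma(2) + c_0
  (E1) gamma(1) = phi_1 gamma(0) + phi_2 gamma(1) + c_1
  (E2) gamma(2) = phi_1 gamma(1) + phi_2 gamma(0)
From (E1): gamma(1) = A gamma(0) + B with
  A = phi_1 / (1 - phi_2) = 0.565 / 0.715 = 0.79021,   B = c_1 / (1 - phi_2) = -1.239 / 0.715 = -1.732867.
Insert (E2) into (E0): gamma(0) (1 - phi_2^2) = phi_1 (1 + phi_2) gamma(1) + c_0.
  phi_1 (1 + phi_2) = (0.565)(1.285) = 0.726025,   1 - phi_2^2 = 0.918775.
Replace gamma(1) by A gamma(0) + B and collect gamma(0):
  gamma(0) [0.918775 - (0.726025)(0.79021)] = (0.726025)(-1.732867) + 2.811672
  gamma(0) * 0.345063 = 1.553567
  gamma(0) = 1.553567 / 0.345063 = 4.502272.
Therefore gamma(0) = 4.5023 (to 4 decimal places).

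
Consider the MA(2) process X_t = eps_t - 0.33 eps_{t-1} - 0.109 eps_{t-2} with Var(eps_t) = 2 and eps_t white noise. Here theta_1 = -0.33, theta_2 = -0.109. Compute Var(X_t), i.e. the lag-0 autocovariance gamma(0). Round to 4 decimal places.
\gamma(0) = 2.2416

For an MA(q) process X_t = eps_t + sum_i theta_i eps_{t-i} with
Var(eps_t) = sigma^2, the variance is
  gamma(0) = sigma^2 * (1 + sum_i theta_i^2).
  sum_i theta_i^2 = (-0.33)^2 + (-0.109)^2 = 0.1089 + 0.011881 = 0.120781.
  gamma(0) = 2 * (1 + 0.120781) = 2 * 1.120781 = 2.241562, which rounds to 2.2416.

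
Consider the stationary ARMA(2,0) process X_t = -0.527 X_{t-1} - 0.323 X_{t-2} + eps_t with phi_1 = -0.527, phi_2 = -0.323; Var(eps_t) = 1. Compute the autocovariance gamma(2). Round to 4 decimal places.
\gamma(2) = -0.1501

Multiply the model equation by X_{t-k} and take expectations. With theta_0 = psi_0 = 1 and psi_j the MA(infinity) weights, this gives
  gamma(k) - sum_i phi_i gamma(k-i) = c_k,
  c_k = sigma^2 * sum_{j=k..q} theta_j psi_{j-k}   (c_k = 0 for k > q),
using gamma(-m) = gamma(m).
Pure AR (q = 0): c_0 = sigma^2 = 1, c_k = 0 for k >= 1.
Equations for k = 0, 1, 2 (AR order 2, c_2 = 0):
  (E0) gamma(0) = phi_1 gamma(1) + phi_2 gamma(2) + c_0
  (E1) gamma(1) = phi_1 gamma(0) + phi_2 gamma(1) + c_1
  (E2) gamma(2) = phi_1 gamma(1) + phi_2 gamma(0)
From (E1): gamma(1) = A gamma(0) + B with
  A = phi_1 / (1 - phi_2) = -0.527 / 1.323 = -0.398337,   B = c_1 / (1 - phi_2) = 0 / 1.323 = 0.
Insert (E2) into (E0): gamma(0) (1 - phi_2^2) = phi_1 (1 + phi_2) gamma(1) + c_0.
  phi_1 (1 + phi_2) = (-0.527)(0.677) = -0.356779,   1 - phi_2^2 = 0.895671.
Replace gamma(1) by A gamma(0) + B and collect gamma(0):
  gamma(0) [0.895671 - (-0.356779)(-0.398337)] = c_0 = 1
  gamma(0) * 0.753553 = 1
  gamma(0) = 1 / 0.753553 = 1.327047.
  gamma(1) = A gamma(0) = (-0.398337)(1.327047) = -0.528612.
  gamma(2) = phi_1 gamma(1) + phi_2 gamma(0) = (-0.527)(-0.528612) + (-0.323)(1.327047) = -0.150058.
Therefore gamma(2) = -0.1501 (to 4 decimal places).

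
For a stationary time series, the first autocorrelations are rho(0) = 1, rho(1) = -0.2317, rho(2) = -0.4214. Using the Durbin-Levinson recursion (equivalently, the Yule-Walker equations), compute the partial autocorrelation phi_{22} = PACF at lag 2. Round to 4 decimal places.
\phi_{22} = -0.5020

The PACF at lag k is phi_{kk}, the last component of the solution
to the Yule-Walker system G_k phi = r_k where
  (G_k)_{ij} = rho(|i - j|), (r_k)_i = rho(i), i,j = 1..k.
Equivalently, Durbin-Levinson gives phi_{kk} iteratively:
  phi_{11} = rho(1)
  phi_{kk} = [rho(k) - sum_{j=1..k-1} phi_{k-1,j} rho(k-j)]
            / [1 - sum_{j=1..k-1} phi_{k-1,j} rho(j)],
  phi_{k,j} = phi_{k-1,j} - phi_{kk} phi_{k-1,k-j},  j = 1..k-1.
Step k = 1:
  phi_11 = rho(1) = -0.2317.
Step k = 2:
  phi_22 = [rho(2) - phi_11 rho(1)] / [1 - phi_11 rho(1)] = [-0.4214 - (-0.2317)(-0.2317)] / [1 - (-0.2317)(-0.2317)]
         = -0.47508489 / 0.94631511 = -0.502.
Therefore phi_{22} = -0.5020.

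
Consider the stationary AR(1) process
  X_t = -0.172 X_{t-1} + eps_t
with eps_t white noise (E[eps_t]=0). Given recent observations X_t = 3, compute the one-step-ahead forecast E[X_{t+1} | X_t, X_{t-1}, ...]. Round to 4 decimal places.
E[X_{t+1} \mid \mathcal F_t] = -0.5160

For an AR(p) model X_t = c + sum_i phi_i X_{t-i} + eps_t, the
one-step-ahead conditional mean is
  E[X_{t+1} | X_t, ...] = c + sum_i phi_i X_{t+1-i}.
Substitute known values:
  E[X_{t+1} | ...] = (-0.172) * (3)
                   = -0.5160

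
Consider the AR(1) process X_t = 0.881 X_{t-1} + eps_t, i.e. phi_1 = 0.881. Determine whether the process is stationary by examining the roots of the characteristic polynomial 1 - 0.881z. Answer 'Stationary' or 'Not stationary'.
\text{Stationary}

The AR(p) characteristic polynomial is P(z) = 1 - 0.881z.
Stationarity requires all roots to lie outside the unit circle, i.e. |z| > 1 for every root.
This is linear in z: 1 + (-0.881) z = 0  =>  z = -1/(-0.881) = 1.135074,  |z| = 1.135074.
Moduli of all roots: 1.1351.
All moduli strictly greater than 1? Yes.
Verdict: Stationary.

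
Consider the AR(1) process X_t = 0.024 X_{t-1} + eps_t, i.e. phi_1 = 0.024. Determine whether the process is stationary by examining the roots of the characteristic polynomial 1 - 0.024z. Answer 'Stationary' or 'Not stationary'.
\text{Stationary}

The AR(p) characteristic polynomial is P(z) = 1 - 0.024z.
Stationarity requires all roots to lie outside the unit circle, i.e. |z| > 1 for every root.
This is linear in z: 1 + (-0.024) z = 0  =>  z = -1/(-0.024) = 41.666667,  |z| = 41.666667.
Moduli of all roots: 41.6667.
All moduli strictly greater than 1? Yes.
Verdict: Stationary.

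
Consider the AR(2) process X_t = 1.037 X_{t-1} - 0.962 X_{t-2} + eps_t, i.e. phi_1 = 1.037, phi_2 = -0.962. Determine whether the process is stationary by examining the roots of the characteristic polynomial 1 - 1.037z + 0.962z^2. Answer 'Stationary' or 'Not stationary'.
\text{Stationary}

The AR(p) characteristic polynomial is P(z) = 1 - 1.037z + 0.962z^2.
Stationarity requires all roots to lie outside the unit circle, i.e. |z| > 1 for every root.
Set 1 + (-1.037) z + (0.962) z^2 = 0, i.e. a z^2 + b z + c = 0 with a = 0.962, b = -1.037, c = 1.
Discriminant D = b^2 - 4ac = (-1.037)^2 - 4*(0.962)*1 = 1.075369 - (3.848) = -2.772631.
D < 0, so the roots are the complex-conjugate pair z = (-b +/- i sqrt(-D)) / (2a) = 0.539 +/- 0.8654i.
For a conjugate pair |z|^2 = z * conj(z) = (product of roots) = c/a = 1/(0.962) = 1.039501, so |z| = sqrt(1.039501) = 1.0196 for both roots.
Moduli of all roots: 1.0196, 1.0196.
All moduli strictly greater than 1? Yes.
Verdict: Stationary.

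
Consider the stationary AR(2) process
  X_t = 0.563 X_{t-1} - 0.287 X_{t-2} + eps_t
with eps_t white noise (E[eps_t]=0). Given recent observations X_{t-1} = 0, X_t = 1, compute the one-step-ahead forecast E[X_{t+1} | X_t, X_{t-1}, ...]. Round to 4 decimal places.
E[X_{t+1} \mid \mathcal F_t] = 0.5630

For an AR(p) model X_t = c + sum_i phi_i X_{t-i} + eps_t, the
one-step-ahead conditional mean is
  E[X_{t+1} | X_t, ...] = c + sum_i phi_i X_{t+1-i}.
Substitute known values:
  E[X_{t+1} | ...] = (0.563) * (1) + (-0.287) * (0)
                   = 0.5630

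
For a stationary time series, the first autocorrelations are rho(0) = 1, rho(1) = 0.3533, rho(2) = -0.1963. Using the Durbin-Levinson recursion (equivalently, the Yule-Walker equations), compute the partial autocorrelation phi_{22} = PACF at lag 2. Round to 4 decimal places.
\phi_{22} = -0.3669

The PACF at lag k is phi_{kk}, the last component of the solution
to the Yule-Walker system G_k phi = r_k where
  (G_k)_{ij} = rho(|i - j|), (r_k)_i = rho(i), i,j = 1..k.
Equivalently, Durbin-Levinson gives phi_{kk} iteratively:
  phi_{11} = rho(1)
  phi_{kk} = [rho(k) - sum_{j=1..k-1} phi_{k-1,j} rho(k-j)]
            / [1 - sum_{j=1..k-1} phi_{k-1,j} rho(j)],
  phi_{k,j} = phi_{k-1,j} - phi_{kk} phi_{k-1,k-j},  j = 1..k-1.
Step k = 1:
  phi_11 = rho(1) = 0.3533.
Step k = 2:
  phi_22 = [rho(2) - phi_11 rho(1)] / [1 - phi_11 rho(1)] = [-0.1963 - (0.3533)(0.3533)] / [1 - (0.3533)(0.3533)]
         = -0.32112089 / 0.87517911 = -0.3669.
Therefore phi_{22} = -0.3669.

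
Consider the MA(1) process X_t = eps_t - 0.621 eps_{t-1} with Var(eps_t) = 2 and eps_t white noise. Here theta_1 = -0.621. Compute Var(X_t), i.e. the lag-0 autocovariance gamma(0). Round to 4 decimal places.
\gamma(0) = 2.7713

For an MA(q) process X_t = eps_t + sum_i theta_i eps_{t-i} with
Var(eps_t) = sigma^2, the variance is
  gamma(0) = sigma^2 * (1 + sum_i theta_i^2).
  sum_i theta_i^2 = (-0.621)^2 = 0.385641.
  gamma(0) = 2 * (1 + 0.385641) = 2 * 1.385641 = 2.771282, which rounds to 2.7713.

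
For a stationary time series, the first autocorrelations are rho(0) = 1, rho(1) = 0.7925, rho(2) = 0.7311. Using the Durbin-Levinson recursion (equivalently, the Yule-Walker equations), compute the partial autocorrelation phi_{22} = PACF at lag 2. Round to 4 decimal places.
\phi_{22} = 0.2770

The PACF at lag k is phi_{kk}, the last component of the solution
to the Yule-Walker system G_k phi = r_k where
  (G_k)_{ij} = rho(|i - j|), (r_k)_i = rho(i), i,j = 1..k.
Equivalently, Durbin-Levinson gives phi_{kk} iteratively:
  phi_{11} = rho(1)
  phi_{kk} = [rho(k) - sum_{j=1..k-1} phi_{k-1,j} rho(k-j)]
            / [1 - sum_{j=1..k-1} phi_{k-1,j} rho(j)],
  phi_{k,j} = phi_{k-1,j} - phi_{kk} phi_{k-1,k-j},  j = 1..k-1.
Step k = 1:
  phi_11 = rho(1) = 0.7925.
Step k = 2:
  phi_22 = [rho(2) - phi_11 rho(1)] / [1 - phi_11 rho(1)] = [0.7311 - (0.7925)(0.7925)] / [1 - (0.7925)(0.7925)]
         = 0.10304375 / 0.37194375 = 0.277.
Therefore phi_{22} = 0.2770.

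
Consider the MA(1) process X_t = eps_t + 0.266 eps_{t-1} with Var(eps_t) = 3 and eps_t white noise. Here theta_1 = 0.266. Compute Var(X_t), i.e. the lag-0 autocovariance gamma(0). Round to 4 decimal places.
\gamma(0) = 3.2123

For an MA(q) process X_t = eps_t + sum_i theta_i eps_{t-i} with
Var(eps_t) = sigma^2, the variance is
  gamma(0) = sigma^2 * (1 + sum_i theta_i^2).
  sum_i theta_i^2 = (0.266)^2 = 0.070756.
  gamma(0) = 3 * (1 + 0.070756) = 3 * 1.070756 = 3.212268, which rounds to 3.2123.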